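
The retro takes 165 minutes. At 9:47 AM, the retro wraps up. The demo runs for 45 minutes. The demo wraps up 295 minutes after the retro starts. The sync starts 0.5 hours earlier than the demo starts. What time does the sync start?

10:42 AM

The retro starts at 9:47 AM − 165 min = 7:02 AM.
The demo ends at 7:02 AM + 295 min = 11:57 AM.
The demo starts at 11:57 AM − 45 min = 11:12 AM.
The sync starts at 11:12 AM − 30 min = 10:42 AM.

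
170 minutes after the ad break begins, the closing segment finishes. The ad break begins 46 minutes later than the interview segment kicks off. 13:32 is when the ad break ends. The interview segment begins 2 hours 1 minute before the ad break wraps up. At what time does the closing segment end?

The interview segment starts at 13:32 − 121 min = 11:31.
The ad break starts at 11:31 + 46 min = 12:17.
The closing segment ends at 12:17 + 170 min = 15:07.

15:07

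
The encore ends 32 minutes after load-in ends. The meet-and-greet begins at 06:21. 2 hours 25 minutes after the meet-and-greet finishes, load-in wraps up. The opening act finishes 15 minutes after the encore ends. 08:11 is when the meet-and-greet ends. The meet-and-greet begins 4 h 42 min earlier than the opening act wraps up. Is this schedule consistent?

Load-in ends at 08:11 + 145 min = 10:36.
The encore ends at 10:36 + 32 min = 11:08.
The opening act ends at 11:08 + 15 min = 11:23.
The meet-and-greet starts at 11:23 − 282 min = 06:41.
But the meet-and-greet is also said to start at 06:21 — a 20-minute conflict.

No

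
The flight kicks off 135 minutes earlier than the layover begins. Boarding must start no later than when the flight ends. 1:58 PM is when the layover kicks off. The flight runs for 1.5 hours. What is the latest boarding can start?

1:13 PM

The flight starts at 1:58 PM − 135 min = 11:43 AM.
The flight ends at 11:43 AM + 90 min = 1:13 PM.
Boarding is bounded by the flight, so the latest it can start is 1:13 PM.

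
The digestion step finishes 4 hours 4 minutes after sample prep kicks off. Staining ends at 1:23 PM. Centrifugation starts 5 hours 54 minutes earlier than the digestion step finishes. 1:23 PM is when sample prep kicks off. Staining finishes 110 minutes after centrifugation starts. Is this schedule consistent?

The digestion step ends at 1:23 PM + 244 min = 5:27 PM.
Centrifugation starts at 5:27 PM − 354 min = 11:33 AM.
Staining ends at 11:33 AM + 110 min = 1:23 PM.
That matches the stated 1:23 PM, so the schedule is consistent.

Yes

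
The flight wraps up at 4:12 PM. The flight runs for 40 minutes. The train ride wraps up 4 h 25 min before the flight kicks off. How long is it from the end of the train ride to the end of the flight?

5 h 5 min

The flight starts at 4:12 PM − 40 min = 3:32 PM.
The train ride ends at 3:32 PM − 265 min = 11:07 AM.
From 11:07 AM to 4:12 PM is 5 h 5 min.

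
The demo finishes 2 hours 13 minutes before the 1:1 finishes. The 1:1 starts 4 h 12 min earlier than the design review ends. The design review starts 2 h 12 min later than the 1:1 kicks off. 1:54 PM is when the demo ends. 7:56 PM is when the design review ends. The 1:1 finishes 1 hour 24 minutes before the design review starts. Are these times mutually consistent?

No

The 1:1 starts at 7:56 PM − 252 min = 3:44 PM.
The design review starts at 3:44 PM + 132 min = 5:56 PM.
The 1:1 ends at 5:56 PM − 84 min = 4:32 PM.
The demo ends at 4:32 PM − 133 min = 2:19 PM.
But the demo is also said to end at 1:54 PM — a 25-minute conflict.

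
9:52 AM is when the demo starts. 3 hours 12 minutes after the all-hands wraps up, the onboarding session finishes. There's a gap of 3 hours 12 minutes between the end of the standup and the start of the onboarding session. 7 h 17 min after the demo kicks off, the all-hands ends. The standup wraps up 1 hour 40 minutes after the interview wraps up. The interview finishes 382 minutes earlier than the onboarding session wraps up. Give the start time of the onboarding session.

The all-hands ends at 9:52 AM + 437 min = 5:09 PM.
The onboarding session ends at 5:09 PM + 192 min = 8:21 PM.
The interview ends at 8:21 PM − 382 min = 1:59 PM.
The standup ends at 1:59 PM + 100 min = 3:39 PM.
The onboarding session starts at 3:39 PM + 192 min = 6:51 PM.

6:51 PM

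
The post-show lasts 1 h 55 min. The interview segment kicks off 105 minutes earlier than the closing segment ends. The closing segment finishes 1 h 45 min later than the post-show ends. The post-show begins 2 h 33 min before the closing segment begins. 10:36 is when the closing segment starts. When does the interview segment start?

09:58

The post-show starts at 10:36 − 153 min = 08:03.
The post-show ends at 08:03 + 115 min = 09:58.
The closing segment ends at 09:58 + 105 min = 11:43.
The interview segment starts at 11:43 − 105 min = 09:58.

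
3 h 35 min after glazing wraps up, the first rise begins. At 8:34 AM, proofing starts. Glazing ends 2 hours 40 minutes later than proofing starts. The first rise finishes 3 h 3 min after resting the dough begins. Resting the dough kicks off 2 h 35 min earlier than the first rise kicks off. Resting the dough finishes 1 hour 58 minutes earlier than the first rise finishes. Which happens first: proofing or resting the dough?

proofing

Glazing ends at 8:34 AM + 160 min = 11:14 AM.
The first rise starts at 11:14 AM + 215 min = 2:49 PM.
Resting the dough starts at 2:49 PM − 155 min = 12:14 PM.
Proofing starts at 8:34 AM and resting the dough starts at 12:14 PM, so proofing is first.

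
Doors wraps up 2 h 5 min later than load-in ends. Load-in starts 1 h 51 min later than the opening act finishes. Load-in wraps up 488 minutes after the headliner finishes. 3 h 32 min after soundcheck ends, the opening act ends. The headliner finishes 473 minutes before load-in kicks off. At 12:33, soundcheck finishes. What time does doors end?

20:16

The opening act ends at 12:33 + 212 min = 16:05.
Load-in starts at 16:05 + 111 min = 17:56.
The headliner ends at 17:56 − 473 min = 10:03.
Load-in ends at 10:03 + 488 min = 18:11.
Doors ends at 18:11 + 125 min = 20:16.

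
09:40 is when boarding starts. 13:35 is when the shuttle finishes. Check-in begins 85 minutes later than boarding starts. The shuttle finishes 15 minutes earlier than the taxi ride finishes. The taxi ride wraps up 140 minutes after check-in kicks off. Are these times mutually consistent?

Check-in starts at 09:40 + 85 min = 11:05.
The taxi ride ends at 11:05 + 140 min = 13:25.
The shuttle ends at 13:25 − 15 min = 13:10.
But the shuttle is also said to end at 13:35 — a 25-minute conflict.

No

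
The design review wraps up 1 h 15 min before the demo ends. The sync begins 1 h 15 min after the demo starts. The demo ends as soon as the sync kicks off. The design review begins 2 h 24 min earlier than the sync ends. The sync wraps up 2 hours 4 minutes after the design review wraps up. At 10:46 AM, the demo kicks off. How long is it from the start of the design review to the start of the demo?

20 minutes

The sync starts at 10:46 AM + 75 min = 12:01 PM.
So the demo ends at 12:01 PM.
The design review ends at 12:01 PM − 75 min = 10:46 AM.
The sync ends at 10:46 AM + 124 min = 12:50 PM.
The design review starts at 12:50 PM − 144 min = 10:26 AM.
From 10:26 AM to 10:46 AM is 20 minutes.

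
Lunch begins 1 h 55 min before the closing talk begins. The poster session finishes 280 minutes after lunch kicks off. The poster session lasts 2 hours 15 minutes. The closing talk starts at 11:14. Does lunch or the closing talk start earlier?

lunch

Lunch starts at 11:14 − 115 min = 09:19.
Lunch starts at 09:19 and the closing talk starts at 11:14, so lunch is first.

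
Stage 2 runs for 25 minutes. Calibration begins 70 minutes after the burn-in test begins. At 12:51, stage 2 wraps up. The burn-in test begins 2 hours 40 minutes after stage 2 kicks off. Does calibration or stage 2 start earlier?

Stage 2 starts at 12:51 − 25 min = 12:26.
The burn-in test starts at 12:26 + 160 min = 15:06.
Calibration starts at 15:06 + 70 min = 16:16.
Calibration starts at 16:16 and stage 2 starts at 12:26, so stage 2 is first.

stage 2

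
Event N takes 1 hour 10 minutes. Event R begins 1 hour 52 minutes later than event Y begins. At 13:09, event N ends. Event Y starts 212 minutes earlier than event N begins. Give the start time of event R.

10:19

Event N starts at 13:09 − 70 min = 11:59.
Event Y starts at 11:59 − 212 min = 08:27.
Event R starts at 08:27 + 112 min = 10:19.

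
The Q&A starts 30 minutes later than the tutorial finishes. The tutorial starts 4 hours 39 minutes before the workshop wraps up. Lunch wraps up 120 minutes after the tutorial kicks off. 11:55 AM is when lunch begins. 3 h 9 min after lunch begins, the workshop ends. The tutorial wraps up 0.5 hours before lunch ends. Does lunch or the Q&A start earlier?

lunch

The workshop ends at 11:55 AM + 189 min = 3:04 PM.
The tutorial starts at 3:04 PM − 279 min = 10:25 AM.
Lunch ends at 10:25 AM + 120 min = 12:25 PM.
The tutorial ends at 12:25 PM − 30 min = 11:55 AM.
The Q&A starts at 11:55 AM + 30 min = 12:25 PM.
Lunch starts at 11:55 AM and the Q&A starts at 12:25 PM, so lunch is first.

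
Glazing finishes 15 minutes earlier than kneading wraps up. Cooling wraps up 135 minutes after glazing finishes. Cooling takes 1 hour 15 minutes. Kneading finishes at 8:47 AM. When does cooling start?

Glazing ends at 8:47 AM − 15 min = 8:32 AM.
Cooling ends at 8:32 AM + 135 min = 10:47 AM.
Cooling starts at 10:47 AM − 75 min = 9:32 AM.

9:32 AM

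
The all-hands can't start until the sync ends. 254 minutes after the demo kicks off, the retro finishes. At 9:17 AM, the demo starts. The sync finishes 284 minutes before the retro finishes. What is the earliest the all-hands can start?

The retro ends at 9:17 AM + 254 min = 1:31 PM.
The sync ends at 1:31 PM − 284 min = 8:47 AM.
The all-hands is bounded by the sync, so the earliest it can start is 8:47 AM.

8:47 AM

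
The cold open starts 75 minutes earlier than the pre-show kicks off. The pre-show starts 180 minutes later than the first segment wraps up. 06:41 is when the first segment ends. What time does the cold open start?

The pre-show starts at 06:41 + 180 min = 09:41.
The cold open starts at 09:41 − 75 min = 08:26.

08:26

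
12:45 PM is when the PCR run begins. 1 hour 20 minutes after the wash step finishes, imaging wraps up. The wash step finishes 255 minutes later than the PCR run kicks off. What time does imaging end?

6:20 PM

The wash step ends at 12:45 PM + 255 min = 5:00 PM.
Imaging ends at 5:00 PM + 80 min = 6:20 PM.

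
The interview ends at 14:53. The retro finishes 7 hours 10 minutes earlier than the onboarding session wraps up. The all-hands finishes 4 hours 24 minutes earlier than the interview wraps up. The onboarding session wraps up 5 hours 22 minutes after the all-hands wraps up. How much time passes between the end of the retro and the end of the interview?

The all-hands ends at 14:53 − 264 min = 10:29.
The onboarding session ends at 10:29 + 322 min = 15:51.
The retro ends at 15:51 − 430 min = 08:41.
From 08:41 to 14:53 is 6 hours 12 minutes.

6 hours 12 minutes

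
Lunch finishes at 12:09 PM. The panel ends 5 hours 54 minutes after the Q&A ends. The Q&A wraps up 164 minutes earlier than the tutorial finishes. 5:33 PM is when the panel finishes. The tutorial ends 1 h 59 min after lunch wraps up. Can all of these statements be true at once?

No

The tutorial ends at 12:09 PM + 119 min = 2:08 PM.
The Q&A ends at 2:08 PM − 164 min = 11:24 AM.
The panel ends at 11:24 AM + 354 min = 5:18 PM.
But the panel is also said to end at 5:33 PM — a 15-minute conflict.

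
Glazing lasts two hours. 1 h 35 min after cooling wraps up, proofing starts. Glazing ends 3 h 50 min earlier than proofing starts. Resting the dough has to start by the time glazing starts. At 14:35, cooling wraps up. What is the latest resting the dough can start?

Proofing starts at 14:35 + 95 min = 16:10.
Glazing ends at 16:10 − 230 min = 12:20.
Glazing starts at 12:20 − 120 min = 10:20.
Resting the dough is bounded by glazing, so the latest it can start is 10:20.

10:20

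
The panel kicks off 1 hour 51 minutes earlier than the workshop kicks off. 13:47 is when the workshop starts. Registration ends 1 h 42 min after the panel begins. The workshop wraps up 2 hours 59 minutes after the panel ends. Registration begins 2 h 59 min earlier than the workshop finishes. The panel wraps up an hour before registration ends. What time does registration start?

12:38

The panel starts at 13:47 − 111 min = 11:56.
Registration ends at 11:56 + 102 min = 13:38.
The panel ends at 13:38 − 60 min = 12:38.
The workshop ends at 12:38 + 179 min = 15:37.
Registration starts at 15:37 − 179 min = 12:38.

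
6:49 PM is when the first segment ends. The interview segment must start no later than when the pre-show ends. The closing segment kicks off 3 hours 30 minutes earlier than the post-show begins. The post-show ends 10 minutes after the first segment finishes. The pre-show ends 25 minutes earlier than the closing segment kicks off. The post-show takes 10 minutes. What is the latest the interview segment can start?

2:54 PM

The post-show ends at 6:49 PM + 10 min = 6:59 PM.
The post-show starts at 6:59 PM − 10 min = 6:49 PM.
The closing segment starts at 6:49 PM − 210 min = 3:19 PM.
The pre-show ends at 3:19 PM − 25 min = 2:54 PM.
The interview segment is bounded by the pre-show, so the latest it can start is 2:54 PM.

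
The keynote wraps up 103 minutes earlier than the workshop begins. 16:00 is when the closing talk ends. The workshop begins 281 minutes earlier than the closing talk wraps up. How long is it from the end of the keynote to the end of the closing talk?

6 h 24 min

The workshop starts at 16:00 − 281 min = 11:19.
The keynote ends at 11:19 − 103 min = 09:36.
From 09:36 to 16:00 is 6 h 24 min.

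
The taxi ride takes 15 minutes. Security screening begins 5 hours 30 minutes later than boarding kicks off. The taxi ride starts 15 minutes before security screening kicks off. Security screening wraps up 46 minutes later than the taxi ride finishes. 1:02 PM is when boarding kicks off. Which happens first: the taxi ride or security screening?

the taxi ride

Security screening starts at 1:02 PM + 330 min = 6:32 PM.
The taxi ride starts at 6:32 PM − 15 min = 6:17 PM.
The taxi ride starts at 6:17 PM and security screening starts at 6:32 PM, so the taxi ride is first.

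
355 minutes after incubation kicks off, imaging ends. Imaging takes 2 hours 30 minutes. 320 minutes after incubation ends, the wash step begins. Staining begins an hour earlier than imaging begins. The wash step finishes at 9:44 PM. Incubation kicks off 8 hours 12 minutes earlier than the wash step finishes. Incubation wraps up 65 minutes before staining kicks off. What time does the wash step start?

8:12 PM

Incubation starts at 9:44 PM − 492 min = 1:32 PM.
Imaging ends at 1:32 PM + 355 min = 7:27 PM.
Imaging starts at 7:27 PM − 150 min = 4:57 PM.
Staining starts at 4:57 PM − 60 min = 3:57 PM.
Incubation ends at 3:57 PM − 65 min = 2:52 PM.
The wash step starts at 2:52 PM + 320 min = 8:12 PM.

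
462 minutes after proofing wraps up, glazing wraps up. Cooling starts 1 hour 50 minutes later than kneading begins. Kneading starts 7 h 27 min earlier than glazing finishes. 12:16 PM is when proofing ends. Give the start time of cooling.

Glazing ends at 12:16 PM + 462 min = 7:58 PM.
Kneading starts at 7:58 PM − 447 min = 12:31 PM.
Cooling starts at 12:31 PM + 110 min = 2:21 PM.

2:21 PM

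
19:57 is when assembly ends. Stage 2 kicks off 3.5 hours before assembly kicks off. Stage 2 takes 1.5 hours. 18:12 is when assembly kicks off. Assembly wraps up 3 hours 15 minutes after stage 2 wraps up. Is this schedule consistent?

Stage 2 starts at 18:12 − 210 min = 14:42.
Stage 2 ends at 14:42 + 90 min = 16:12.
Assembly ends at 16:12 + 195 min = 19:27.
But assembly is also said to end at 19:57 — a 30-minute conflict.

No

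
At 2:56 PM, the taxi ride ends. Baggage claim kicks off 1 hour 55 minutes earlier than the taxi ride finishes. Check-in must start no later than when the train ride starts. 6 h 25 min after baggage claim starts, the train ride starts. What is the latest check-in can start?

Baggage claim starts at 2:56 PM − 115 min = 1:01 PM.
The train ride starts at 1:01 PM + 385 min = 7:26 PM.
Check-in is bounded by the train ride, so the latest it can start is 7:26 PM.

7:26 PM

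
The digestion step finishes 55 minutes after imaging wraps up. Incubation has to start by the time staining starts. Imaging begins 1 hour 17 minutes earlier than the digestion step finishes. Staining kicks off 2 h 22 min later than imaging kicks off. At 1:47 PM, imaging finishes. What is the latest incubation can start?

3:47 PM

The digestion step ends at 1:47 PM + 55 min = 2:42 PM.
Imaging starts at 2:42 PM − 77 min = 1:25 PM.
Staining starts at 1:25 PM + 142 min = 3:47 PM.
Incubation is bounded by staining, so the latest it can start is 3:47 PM.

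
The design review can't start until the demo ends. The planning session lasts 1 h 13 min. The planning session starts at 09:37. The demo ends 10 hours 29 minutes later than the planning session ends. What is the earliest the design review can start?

21:19

The planning session ends at 09:37 + 73 min = 10:50.
The demo ends at 10:50 + 629 min = 21:19.
The design review is bounded by the demo, so the earliest it can start is 21:19.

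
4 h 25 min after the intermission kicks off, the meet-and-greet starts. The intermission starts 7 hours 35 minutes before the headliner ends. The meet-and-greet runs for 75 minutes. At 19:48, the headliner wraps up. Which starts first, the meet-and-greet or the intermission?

The intermission starts at 19:48 − 455 min = 12:13.
The meet-and-greet starts at 12:13 + 265 min = 16:38.
The meet-and-greet starts at 16:38 and the intermission starts at 12:13, so the intermission is first.

the intermission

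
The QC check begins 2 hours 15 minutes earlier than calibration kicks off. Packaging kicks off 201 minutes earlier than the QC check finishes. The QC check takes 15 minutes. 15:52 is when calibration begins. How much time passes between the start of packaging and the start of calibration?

5 hours 21 minutes

The QC check starts at 15:52 − 135 min = 13:37.
The QC check ends at 13:37 + 15 min = 13:52.
Packaging starts at 13:52 − 201 min = 10:31.
From 10:31 to 15:52 is 5 hours 21 minutes.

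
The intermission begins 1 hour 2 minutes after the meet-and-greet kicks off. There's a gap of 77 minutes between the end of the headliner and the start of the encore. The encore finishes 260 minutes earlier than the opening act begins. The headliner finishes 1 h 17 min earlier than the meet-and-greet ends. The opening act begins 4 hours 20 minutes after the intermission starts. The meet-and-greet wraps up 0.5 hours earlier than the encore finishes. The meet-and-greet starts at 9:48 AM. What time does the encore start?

The intermission starts at 9:48 AM + 62 min = 10:50 AM.
The opening act starts at 10:50 AM + 260 min = 3:10 PM.
The encore ends at 3:10 PM − 260 min = 10:50 AM.
The meet-and-greet ends at 10:50 AM − 30 min = 10:20 AM.
The headliner ends at 10:20 AM − 77 min = 9:03 AM.
The encore starts at 9:03 AM + 77 min = 10:20 AM.

10:20 AM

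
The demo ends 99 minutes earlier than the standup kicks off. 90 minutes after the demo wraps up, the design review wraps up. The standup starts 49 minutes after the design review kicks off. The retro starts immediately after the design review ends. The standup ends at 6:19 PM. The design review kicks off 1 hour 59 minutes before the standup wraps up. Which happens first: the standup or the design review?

The design review starts at 6:19 PM − 119 min = 4:20 PM.
The standup starts at 4:20 PM + 49 min = 5:09 PM.
The standup starts at 5:09 PM and the design review starts at 4:20 PM, so the design review is first.

the design review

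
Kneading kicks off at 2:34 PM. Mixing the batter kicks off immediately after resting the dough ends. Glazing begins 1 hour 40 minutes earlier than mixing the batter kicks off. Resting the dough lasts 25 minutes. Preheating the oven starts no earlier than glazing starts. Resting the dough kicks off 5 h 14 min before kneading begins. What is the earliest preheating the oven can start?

8:05 AM

Resting the dough starts at 2:34 PM − 314 min = 9:20 AM.
Resting the dough ends at 9:20 AM + 25 min = 9:45 AM.
So mixing the batter starts at 9:45 AM.
Glazing starts at 9:45 AM − 100 min = 8:05 AM.
Preheating the oven is bounded by glazing, so the earliest it can start is 8:05 AM.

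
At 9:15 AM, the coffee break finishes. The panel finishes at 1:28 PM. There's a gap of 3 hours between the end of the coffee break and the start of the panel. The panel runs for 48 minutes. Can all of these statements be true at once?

No

The panel starts at 9:15 AM + 180 min = 12:15 PM.
The panel ends at 12:15 PM + 48 min = 1:03 PM.
But the panel is also said to end at 1:28 PM — a 25-minute conflict.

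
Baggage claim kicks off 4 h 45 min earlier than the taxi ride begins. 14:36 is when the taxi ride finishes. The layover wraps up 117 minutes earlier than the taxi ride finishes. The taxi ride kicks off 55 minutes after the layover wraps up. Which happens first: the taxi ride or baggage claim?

The layover ends at 14:36 − 117 min = 12:39.
The taxi ride starts at 12:39 + 55 min = 13:34.
Baggage claim starts at 13:34 − 285 min = 08:49.
The taxi ride starts at 13:34 and baggage claim starts at 08:49, so baggage claim is first.

baggage claim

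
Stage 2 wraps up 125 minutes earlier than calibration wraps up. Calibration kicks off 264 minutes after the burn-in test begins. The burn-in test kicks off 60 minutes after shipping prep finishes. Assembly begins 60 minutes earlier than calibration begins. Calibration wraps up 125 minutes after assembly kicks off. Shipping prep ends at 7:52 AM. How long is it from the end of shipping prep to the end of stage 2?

4 hours 24 minutes

The burn-in test starts at 7:52 AM + 60 min = 8:52 AM.
Calibration starts at 8:52 AM + 264 min = 1:16 PM.
Assembly starts at 1:16 PM − 60 min = 12:16 PM.
Calibration ends at 12:16 PM + 125 min = 2:21 PM.
Stage 2 ends at 2:21 PM − 125 min = 12:16 PM.
From 7:52 AM to 12:16 PM is 4 hours 24 minutes.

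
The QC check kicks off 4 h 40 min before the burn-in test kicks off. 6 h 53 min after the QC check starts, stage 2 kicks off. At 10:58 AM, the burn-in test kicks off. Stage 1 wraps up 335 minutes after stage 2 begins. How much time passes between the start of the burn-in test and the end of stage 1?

7 hours 48 minutes

The QC check starts at 10:58 AM − 280 min = 6:18 AM.
Stage 2 starts at 6:18 AM + 413 min = 1:11 PM.
Stage 1 ends at 1:11 PM + 335 min = 6:46 PM.
From 10:58 AM to 6:46 PM is 7 hours 48 minutes.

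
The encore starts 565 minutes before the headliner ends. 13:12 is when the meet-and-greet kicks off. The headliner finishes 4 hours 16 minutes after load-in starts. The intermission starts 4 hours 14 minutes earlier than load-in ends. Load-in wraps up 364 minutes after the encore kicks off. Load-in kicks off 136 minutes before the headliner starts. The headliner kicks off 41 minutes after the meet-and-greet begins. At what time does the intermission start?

08:18

The headliner starts at 13:12 + 41 min = 13:53.
Load-in starts at 13:53 − 136 min = 11:37.
The headliner ends at 11:37 + 256 min = 15:53.
The encore starts at 15:53 − 565 min = 06:28.
Load-in ends at 06:28 + 364 min = 12:32.
The intermission starts at 12:32 − 254 min = 08:18.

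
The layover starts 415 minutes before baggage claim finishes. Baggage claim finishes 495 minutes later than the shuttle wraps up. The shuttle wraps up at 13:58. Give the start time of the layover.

15:18

Baggage claim ends at 13:58 + 495 min = 22:13.
The layover starts at 22:13 − 415 min = 15:18.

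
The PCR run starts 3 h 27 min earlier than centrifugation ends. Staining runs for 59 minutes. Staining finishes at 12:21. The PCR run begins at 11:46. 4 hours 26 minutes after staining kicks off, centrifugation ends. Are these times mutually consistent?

No

Staining starts at 12:21 − 59 min = 11:22.
Centrifugation ends at 11:22 + 266 min = 15:48.
The PCR run starts at 15:48 − 207 min = 12:21.
But the PCR run is also said to start at 11:46 — a 35-minute conflict.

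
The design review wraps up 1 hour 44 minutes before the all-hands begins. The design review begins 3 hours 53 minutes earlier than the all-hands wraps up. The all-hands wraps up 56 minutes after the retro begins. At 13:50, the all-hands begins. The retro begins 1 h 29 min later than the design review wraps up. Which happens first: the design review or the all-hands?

The design review ends at 13:50 − 104 min = 12:06.
The retro starts at 12:06 + 89 min = 13:35.
The all-hands ends at 13:35 + 56 min = 14:31.
The design review starts at 14:31 − 233 min = 10:38.
The design review starts at 10:38 and the all-hands starts at 13:50, so the design review is first.

the design review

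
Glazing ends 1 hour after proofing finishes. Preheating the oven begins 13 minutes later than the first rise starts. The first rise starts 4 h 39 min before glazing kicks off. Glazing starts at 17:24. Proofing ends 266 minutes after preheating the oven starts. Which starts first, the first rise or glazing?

the first rise

The first rise starts at 17:24 − 279 min = 12:45.
The first rise starts at 12:45 and glazing starts at 17:24, so the first rise is first.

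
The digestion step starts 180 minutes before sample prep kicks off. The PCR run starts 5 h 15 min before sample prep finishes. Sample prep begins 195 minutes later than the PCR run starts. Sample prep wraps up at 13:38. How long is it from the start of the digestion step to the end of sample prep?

The PCR run starts at 13:38 − 315 min = 08:23.
Sample prep starts at 08:23 + 195 min = 11:38.
The digestion step starts at 11:38 − 180 min = 08:38.
From 08:38 to 13:38 is 5 hours.

5 hours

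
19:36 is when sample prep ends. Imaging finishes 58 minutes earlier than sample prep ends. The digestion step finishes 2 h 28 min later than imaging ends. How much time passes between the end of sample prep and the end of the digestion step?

Imaging ends at 19:36 − 58 min = 18:38.
The digestion step ends at 18:38 + 148 min = 21:06.
From 19:36 to 21:06 is an hour and a half.

an hour and a half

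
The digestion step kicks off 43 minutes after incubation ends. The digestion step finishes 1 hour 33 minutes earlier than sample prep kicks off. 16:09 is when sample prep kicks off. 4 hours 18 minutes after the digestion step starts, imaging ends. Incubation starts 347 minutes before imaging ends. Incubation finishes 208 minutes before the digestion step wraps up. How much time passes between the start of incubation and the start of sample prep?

5 h 47 min

The digestion step ends at 16:09 − 93 min = 14:36.
Incubation ends at 14:36 − 208 min = 11:08.
The digestion step starts at 11:08 + 43 min = 11:51.
Imaging ends at 11:51 + 258 min = 16:09.
Incubation starts at 16:09 − 347 min = 10:22.
From 10:22 to 16:09 is 5 h 47 min.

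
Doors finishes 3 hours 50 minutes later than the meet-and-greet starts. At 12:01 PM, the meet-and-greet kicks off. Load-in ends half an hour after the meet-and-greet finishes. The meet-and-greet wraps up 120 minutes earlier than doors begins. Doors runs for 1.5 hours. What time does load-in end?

Doors ends at 12:01 PM + 230 min = 3:51 PM.
Doors starts at 3:51 PM − 90 min = 2:21 PM.
The meet-and-greet ends at 2:21 PM − 120 min = 12:21 PM.
Load-in ends at 12:21 PM + 30 min = 12:51 PM.

12:51 PM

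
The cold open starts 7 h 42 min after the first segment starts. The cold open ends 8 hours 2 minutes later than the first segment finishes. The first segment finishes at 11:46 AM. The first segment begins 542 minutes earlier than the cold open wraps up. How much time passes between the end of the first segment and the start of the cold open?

The cold open ends at 11:46 AM + 482 min = 7:48 PM.
The first segment starts at 7:48 PM − 542 min = 10:46 AM.
The cold open starts at 10:46 AM + 462 min = 6:28 PM.
From 11:46 AM to 6:28 PM is 402 minutes.

402 minutes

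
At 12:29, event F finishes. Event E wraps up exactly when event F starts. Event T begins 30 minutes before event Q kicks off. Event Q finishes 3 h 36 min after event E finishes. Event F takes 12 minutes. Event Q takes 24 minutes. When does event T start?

14:59

Event F starts at 12:29 − 12 min = 12:17.
So event E ends at 12:17.
Event Q ends at 12:17 + 216 min = 15:53.
Event Q starts at 15:53 − 24 min = 15:29.
Event T starts at 15:29 − 30 min = 14:59.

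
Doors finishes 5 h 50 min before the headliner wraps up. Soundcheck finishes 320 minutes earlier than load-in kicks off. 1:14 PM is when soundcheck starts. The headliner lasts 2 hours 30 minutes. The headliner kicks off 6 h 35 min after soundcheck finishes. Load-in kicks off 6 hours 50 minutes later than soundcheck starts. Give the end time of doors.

Load-in starts at 1:14 PM + 410 min = 8:04 PM.
Soundcheck ends at 8:04 PM − 320 min = 2:44 PM.
The headliner starts at 2:44 PM + 395 min = 9:19 PM.
The headliner ends at 9:19 PM + 150 min = 11:49 PM.
Doors ends at 11:49 PM − 350 min = 5:59 PM.

5:59 PM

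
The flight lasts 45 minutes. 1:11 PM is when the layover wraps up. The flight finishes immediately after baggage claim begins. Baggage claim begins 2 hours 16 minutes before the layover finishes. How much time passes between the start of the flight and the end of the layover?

181 minutes

Baggage claim starts at 1:11 PM − 136 min = 10:55 AM.
So the flight ends at 10:55 AM.
The flight starts at 10:55 AM − 45 min = 10:10 AM.
From 10:10 AM to 1:11 PM is 181 minutes.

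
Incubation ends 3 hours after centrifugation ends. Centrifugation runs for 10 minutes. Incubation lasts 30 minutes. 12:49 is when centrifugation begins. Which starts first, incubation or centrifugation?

Centrifugation ends at 12:49 + 10 min = 12:59.
Incubation ends at 12:59 + 180 min = 15:59.
Incubation starts at 15:59 − 30 min = 15:29.
Incubation starts at 15:29 and centrifugation starts at 12:49, so centrifugation is first.

centrifugation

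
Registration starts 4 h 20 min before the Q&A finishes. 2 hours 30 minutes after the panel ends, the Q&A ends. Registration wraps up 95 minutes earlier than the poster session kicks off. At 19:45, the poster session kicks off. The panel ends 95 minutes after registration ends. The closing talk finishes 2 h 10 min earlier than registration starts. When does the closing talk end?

Registration ends at 19:45 − 95 min = 18:10.
The panel ends at 18:10 + 95 min = 19:45.
The Q&A ends at 19:45 + 150 min = 22:15.
Registration starts at 22:15 − 260 min = 17:55.
The closing talk ends at 17:55 − 130 min = 15:45.

15:45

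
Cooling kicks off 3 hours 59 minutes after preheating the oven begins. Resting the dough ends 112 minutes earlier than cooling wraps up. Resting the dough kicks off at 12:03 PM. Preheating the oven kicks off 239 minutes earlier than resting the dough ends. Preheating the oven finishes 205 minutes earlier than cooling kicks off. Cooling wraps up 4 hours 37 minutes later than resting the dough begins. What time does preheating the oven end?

11:23 AM

Cooling ends at 12:03 PM + 277 min = 4:40 PM.
Resting the dough ends at 4:40 PM − 112 min = 2:48 PM.
Preheating the oven starts at 2:48 PM − 239 min = 10:49 AM.
Cooling starts at 10:49 AM + 239 min = 2:48 PM.
Preheating the oven ends at 2:48 PM − 205 min = 11:23 AM.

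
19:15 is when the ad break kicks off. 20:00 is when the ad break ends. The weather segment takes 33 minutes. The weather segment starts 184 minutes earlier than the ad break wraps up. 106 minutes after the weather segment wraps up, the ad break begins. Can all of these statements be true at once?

The weather segment starts at 20:00 − 184 min = 16:56.
The weather segment ends at 16:56 + 33 min = 17:29.
The ad break starts at 17:29 + 106 min = 19:15.
That matches the stated 19:15, so the schedule is consistent.

Yes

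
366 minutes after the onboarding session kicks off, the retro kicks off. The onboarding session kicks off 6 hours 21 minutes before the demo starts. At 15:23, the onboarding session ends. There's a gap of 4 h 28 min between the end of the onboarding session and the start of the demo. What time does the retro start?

19:36

The demo starts at 15:23 + 268 min = 19:51.
The onboarding session starts at 19:51 − 381 min = 13:30.
The retro starts at 13:30 + 366 min = 19:36.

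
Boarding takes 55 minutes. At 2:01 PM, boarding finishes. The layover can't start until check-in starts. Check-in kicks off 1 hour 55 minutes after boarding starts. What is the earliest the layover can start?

3:01 PM

Boarding starts at 2:01 PM − 55 min = 1:06 PM.
Check-in starts at 1:06 PM + 115 min = 3:01 PM.
The layover is bounded by check-in, so the earliest it can start is 3:01 PM.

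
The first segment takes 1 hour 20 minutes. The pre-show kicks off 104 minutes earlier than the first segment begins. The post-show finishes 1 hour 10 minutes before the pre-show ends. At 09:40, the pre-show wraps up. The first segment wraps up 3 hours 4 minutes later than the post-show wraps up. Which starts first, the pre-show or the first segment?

The post-show ends at 09:40 − 70 min = 08:30.
The first segment ends at 08:30 + 184 min = 11:34.
The first segment starts at 11:34 − 80 min = 10:14.
The pre-show starts at 10:14 − 104 min = 08:30.
The pre-show starts at 08:30 and the first segment starts at 10:14, so the pre-show is first.

the pre-show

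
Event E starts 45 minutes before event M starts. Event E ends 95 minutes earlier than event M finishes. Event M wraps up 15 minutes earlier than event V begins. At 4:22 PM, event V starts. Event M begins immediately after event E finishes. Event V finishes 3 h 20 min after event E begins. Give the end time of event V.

5:07 PM

Event M ends at 4:22 PM − 15 min = 4:07 PM.
Event E ends at 4:07 PM − 95 min = 2:32 PM.
So event M starts at 2:32 PM.
Event E starts at 2:32 PM − 45 min = 1:47 PM.
Event V ends at 1:47 PM + 200 min = 5:07 PM.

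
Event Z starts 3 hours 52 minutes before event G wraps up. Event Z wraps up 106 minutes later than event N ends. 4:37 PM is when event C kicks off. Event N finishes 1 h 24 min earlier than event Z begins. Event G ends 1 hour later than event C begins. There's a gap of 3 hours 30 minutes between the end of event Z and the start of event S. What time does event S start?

Event G ends at 4:37 PM + 60 min = 5:37 PM.
Event Z starts at 5:37 PM − 232 min = 1:45 PM.
Event N ends at 1:45 PM − 84 min = 12:21 PM.
Event Z ends at 12:21 PM + 106 min = 2:07 PM.
Event S starts at 2:07 PM + 210 min = 5:37 PM.

5:37 PM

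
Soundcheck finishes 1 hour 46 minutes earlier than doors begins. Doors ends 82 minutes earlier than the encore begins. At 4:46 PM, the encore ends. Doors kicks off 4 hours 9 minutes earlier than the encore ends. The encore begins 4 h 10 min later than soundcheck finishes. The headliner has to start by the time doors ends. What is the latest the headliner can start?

1:39 PM

Doors starts at 4:46 PM − 249 min = 12:37 PM.
Soundcheck ends at 12:37 PM − 106 min = 10:51 AM.
The encore starts at 10:51 AM + 250 min = 3:01 PM.
Doors ends at 3:01 PM − 82 min = 1:39 PM.
The headliner is bounded by doors, so the latest it can start is 1:39 PM.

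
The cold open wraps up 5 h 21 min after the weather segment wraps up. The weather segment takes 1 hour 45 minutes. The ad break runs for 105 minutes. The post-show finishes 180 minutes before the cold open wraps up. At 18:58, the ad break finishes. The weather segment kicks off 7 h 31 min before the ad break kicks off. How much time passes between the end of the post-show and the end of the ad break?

5 h 10 min

The ad break starts at 18:58 − 105 min = 17:13.
The weather segment starts at 17:13 − 451 min = 09:42.
The weather segment ends at 09:42 + 105 min = 11:27.
The cold open ends at 11:27 + 321 min = 16:48.
The post-show ends at 16:48 − 180 min = 13:48.
From 13:48 to 18:58 is 5 h 10 min.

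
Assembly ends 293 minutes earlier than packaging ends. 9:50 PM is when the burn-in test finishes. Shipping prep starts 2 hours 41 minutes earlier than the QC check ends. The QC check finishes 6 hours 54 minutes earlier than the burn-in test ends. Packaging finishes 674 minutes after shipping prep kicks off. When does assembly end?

The QC check ends at 9:50 PM − 414 min = 2:56 PM.
Shipping prep starts at 2:56 PM − 161 min = 12:15 PM.
Packaging ends at 12:15 PM + 674 min = 11:29 PM.
Assembly ends at 11:29 PM − 293 min = 6:36 PM.

6:36 PM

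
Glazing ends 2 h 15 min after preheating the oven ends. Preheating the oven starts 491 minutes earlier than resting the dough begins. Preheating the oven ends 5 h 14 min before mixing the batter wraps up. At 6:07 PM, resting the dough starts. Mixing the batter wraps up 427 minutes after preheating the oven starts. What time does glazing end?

2:04 PM

Preheating the oven starts at 6:07 PM − 491 min = 9:56 AM.
Mixing the batter ends at 9:56 AM + 427 min = 5:03 PM.
Preheating the oven ends at 5:03 PM − 314 min = 11:49 AM.
Glazing ends at 11:49 AM + 135 min = 2:04 PM.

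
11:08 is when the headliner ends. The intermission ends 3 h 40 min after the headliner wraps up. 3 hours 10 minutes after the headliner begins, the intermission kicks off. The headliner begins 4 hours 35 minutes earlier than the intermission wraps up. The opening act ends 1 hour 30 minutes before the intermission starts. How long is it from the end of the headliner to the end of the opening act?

The intermission ends at 11:08 + 220 min = 14:48.
The headliner starts at 14:48 − 275 min = 10:13.
The intermission starts at 10:13 + 190 min = 13:23.
The opening act ends at 13:23 − 90 min = 11:53.
From 11:08 to 11:53 is 45 minutes.

45 minutes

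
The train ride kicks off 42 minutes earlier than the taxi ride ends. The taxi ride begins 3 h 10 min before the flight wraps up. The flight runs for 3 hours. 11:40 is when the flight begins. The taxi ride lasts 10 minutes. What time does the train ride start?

10:58

The flight ends at 11:40 + 180 min = 14:40.
The taxi ride starts at 14:40 − 190 min = 11:30.
The taxi ride ends at 11:30 + 10 min = 11:40.
The train ride starts at 11:40 − 42 min = 10:58.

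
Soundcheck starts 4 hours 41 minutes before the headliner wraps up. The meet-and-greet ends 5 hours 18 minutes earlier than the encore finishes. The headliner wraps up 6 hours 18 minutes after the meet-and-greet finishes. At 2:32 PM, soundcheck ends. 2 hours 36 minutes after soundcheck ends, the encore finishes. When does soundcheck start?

1:27 PM

The encore ends at 2:32 PM + 156 min = 5:08 PM.
The meet-and-greet ends at 5:08 PM − 318 min = 11:50 AM.
The headliner ends at 11:50 AM + 378 min = 6:08 PM.
Soundcheck starts at 6:08 PM − 281 min = 1:27 PM.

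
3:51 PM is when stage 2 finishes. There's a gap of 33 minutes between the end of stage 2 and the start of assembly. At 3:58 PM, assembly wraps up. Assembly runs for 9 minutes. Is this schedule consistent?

Assembly starts at 3:51 PM + 33 min = 4:24 PM.
Assembly ends at 4:24 PM + 9 min = 4:33 PM.
But assembly is also said to end at 3:58 PM — a 35-minute conflict.

No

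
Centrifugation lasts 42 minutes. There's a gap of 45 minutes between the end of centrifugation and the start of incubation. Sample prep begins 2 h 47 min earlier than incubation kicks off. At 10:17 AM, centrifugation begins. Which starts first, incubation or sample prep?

sample prep

Centrifugation ends at 10:17 AM + 42 min = 10:59 AM.
Incubation starts at 10:59 AM + 45 min = 11:44 AM.
Sample prep starts at 11:44 AM − 167 min = 8:57 AM.
Incubation starts at 11:44 AM and sample prep starts at 8:57 AM, so sample prep is first.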